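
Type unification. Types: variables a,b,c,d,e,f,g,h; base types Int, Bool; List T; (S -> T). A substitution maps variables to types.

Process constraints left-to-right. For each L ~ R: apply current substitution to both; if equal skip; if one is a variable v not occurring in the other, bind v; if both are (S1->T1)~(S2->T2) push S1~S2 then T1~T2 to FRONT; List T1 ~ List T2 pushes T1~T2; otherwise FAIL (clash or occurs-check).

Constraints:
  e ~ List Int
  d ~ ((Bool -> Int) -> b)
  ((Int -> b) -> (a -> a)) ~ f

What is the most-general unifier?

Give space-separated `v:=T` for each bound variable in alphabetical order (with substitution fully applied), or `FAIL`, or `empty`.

Answer: d:=((Bool -> Int) -> b) e:=List Int f:=((Int -> b) -> (a -> a))

Derivation:
step 1: unify e ~ List Int  [subst: {-} | 2 pending]
  bind e := List Int
step 2: unify d ~ ((Bool -> Int) -> b)  [subst: {e:=List Int} | 1 pending]
  bind d := ((Bool -> Int) -> b)
step 3: unify ((Int -> b) -> (a -> a)) ~ f  [subst: {e:=List Int, d:=((Bool -> Int) -> b)} | 0 pending]
  bind f := ((Int -> b) -> (a -> a))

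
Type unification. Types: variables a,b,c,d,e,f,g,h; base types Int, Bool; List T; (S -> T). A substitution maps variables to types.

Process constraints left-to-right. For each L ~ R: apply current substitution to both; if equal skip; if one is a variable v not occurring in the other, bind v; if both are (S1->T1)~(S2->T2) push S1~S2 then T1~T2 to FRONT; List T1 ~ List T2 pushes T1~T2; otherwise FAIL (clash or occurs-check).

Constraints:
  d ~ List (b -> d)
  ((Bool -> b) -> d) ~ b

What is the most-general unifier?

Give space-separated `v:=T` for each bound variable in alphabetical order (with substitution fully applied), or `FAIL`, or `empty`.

Answer: FAIL

Derivation:
step 1: unify d ~ List (b -> d)  [subst: {-} | 1 pending]
  occurs-check fail: d in List (b -> d)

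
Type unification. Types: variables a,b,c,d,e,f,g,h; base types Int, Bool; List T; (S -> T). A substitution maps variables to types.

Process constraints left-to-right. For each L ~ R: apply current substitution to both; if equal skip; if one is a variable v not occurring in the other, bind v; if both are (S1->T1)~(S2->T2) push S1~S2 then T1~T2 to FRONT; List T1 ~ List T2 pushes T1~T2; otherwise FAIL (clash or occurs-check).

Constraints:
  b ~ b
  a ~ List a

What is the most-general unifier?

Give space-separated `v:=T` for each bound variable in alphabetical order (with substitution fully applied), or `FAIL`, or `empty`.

Answer: FAIL

Derivation:
step 1: unify b ~ b  [subst: {-} | 1 pending]
  -> identical, skip
step 2: unify a ~ List a  [subst: {-} | 0 pending]
  occurs-check fail: a in List a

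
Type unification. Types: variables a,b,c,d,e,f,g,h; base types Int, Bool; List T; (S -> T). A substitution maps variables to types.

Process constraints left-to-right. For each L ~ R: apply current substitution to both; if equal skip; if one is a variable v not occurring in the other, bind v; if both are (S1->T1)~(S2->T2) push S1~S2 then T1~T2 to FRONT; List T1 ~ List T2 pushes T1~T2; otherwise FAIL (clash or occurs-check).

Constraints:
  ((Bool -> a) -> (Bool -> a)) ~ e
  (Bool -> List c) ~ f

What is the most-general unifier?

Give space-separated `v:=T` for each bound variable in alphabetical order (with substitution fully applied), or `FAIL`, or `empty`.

Answer: e:=((Bool -> a) -> (Bool -> a)) f:=(Bool -> List c)

Derivation:
step 1: unify ((Bool -> a) -> (Bool -> a)) ~ e  [subst: {-} | 1 pending]
  bind e := ((Bool -> a) -> (Bool -> a))
step 2: unify (Bool -> List c) ~ f  [subst: {e:=((Bool -> a) -> (Bool -> a))} | 0 pending]
  bind f := (Bool -> List c)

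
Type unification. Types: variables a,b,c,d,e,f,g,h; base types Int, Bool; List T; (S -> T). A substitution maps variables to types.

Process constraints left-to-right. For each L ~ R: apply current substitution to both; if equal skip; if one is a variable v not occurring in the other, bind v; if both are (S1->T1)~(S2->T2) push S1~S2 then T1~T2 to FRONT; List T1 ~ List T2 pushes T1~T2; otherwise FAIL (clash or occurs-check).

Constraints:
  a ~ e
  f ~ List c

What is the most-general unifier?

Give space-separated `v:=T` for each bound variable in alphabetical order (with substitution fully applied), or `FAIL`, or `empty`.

step 1: unify a ~ e  [subst: {-} | 1 pending]
  bind a := e
step 2: unify f ~ List c  [subst: {a:=e} | 0 pending]
  bind f := List c

Answer: a:=e f:=List c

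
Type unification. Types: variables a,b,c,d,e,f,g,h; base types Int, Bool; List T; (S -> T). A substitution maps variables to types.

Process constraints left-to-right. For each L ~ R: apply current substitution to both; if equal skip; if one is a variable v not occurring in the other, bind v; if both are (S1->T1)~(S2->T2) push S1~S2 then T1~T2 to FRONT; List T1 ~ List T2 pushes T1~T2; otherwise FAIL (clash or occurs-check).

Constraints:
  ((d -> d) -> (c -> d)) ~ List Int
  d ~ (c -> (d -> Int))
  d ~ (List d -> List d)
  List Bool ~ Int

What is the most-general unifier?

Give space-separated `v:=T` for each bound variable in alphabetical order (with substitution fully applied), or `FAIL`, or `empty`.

Answer: FAIL

Derivation:
step 1: unify ((d -> d) -> (c -> d)) ~ List Int  [subst: {-} | 3 pending]
  clash: ((d -> d) -> (c -> d)) vs List Int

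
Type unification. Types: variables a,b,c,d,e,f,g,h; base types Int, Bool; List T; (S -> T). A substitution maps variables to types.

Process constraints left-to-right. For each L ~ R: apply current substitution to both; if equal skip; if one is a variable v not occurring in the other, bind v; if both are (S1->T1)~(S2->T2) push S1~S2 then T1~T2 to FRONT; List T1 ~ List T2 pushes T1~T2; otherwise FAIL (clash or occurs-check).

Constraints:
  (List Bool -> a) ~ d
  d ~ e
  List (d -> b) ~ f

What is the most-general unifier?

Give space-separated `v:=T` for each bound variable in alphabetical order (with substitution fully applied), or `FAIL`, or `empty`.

Answer: d:=(List Bool -> a) e:=(List Bool -> a) f:=List ((List Bool -> a) -> b)

Derivation:
step 1: unify (List Bool -> a) ~ d  [subst: {-} | 2 pending]
  bind d := (List Bool -> a)
step 2: unify (List Bool -> a) ~ e  [subst: {d:=(List Bool -> a)} | 1 pending]
  bind e := (List Bool -> a)
step 3: unify List ((List Bool -> a) -> b) ~ f  [subst: {d:=(List Bool -> a), e:=(List Bool -> a)} | 0 pending]
  bind f := List ((List Bool -> a) -> b)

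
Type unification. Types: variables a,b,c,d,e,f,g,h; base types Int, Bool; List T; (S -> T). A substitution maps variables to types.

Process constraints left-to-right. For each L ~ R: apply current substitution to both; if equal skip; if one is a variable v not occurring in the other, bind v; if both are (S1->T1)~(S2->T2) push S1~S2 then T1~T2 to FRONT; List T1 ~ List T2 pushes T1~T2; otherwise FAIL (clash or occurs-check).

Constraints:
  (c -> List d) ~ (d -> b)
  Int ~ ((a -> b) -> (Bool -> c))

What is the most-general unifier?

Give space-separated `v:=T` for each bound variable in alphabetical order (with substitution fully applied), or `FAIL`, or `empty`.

Answer: FAIL

Derivation:
step 1: unify (c -> List d) ~ (d -> b)  [subst: {-} | 1 pending]
  -> decompose arrow: push c~d, List d~b
step 2: unify c ~ d  [subst: {-} | 2 pending]
  bind c := d
step 3: unify List d ~ b  [subst: {c:=d} | 1 pending]
  bind b := List d
step 4: unify Int ~ ((a -> List d) -> (Bool -> d))  [subst: {c:=d, b:=List d} | 0 pending]
  clash: Int vs ((a -> List d) -> (Bool -> d))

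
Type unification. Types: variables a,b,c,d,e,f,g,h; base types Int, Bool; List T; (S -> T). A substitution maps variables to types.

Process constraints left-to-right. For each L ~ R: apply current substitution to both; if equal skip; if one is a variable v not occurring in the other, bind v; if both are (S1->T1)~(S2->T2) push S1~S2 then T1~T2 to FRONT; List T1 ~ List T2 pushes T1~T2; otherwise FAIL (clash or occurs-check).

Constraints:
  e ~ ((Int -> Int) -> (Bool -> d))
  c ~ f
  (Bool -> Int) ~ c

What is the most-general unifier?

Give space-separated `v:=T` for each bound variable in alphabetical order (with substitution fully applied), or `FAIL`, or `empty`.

step 1: unify e ~ ((Int -> Int) -> (Bool -> d))  [subst: {-} | 2 pending]
  bind e := ((Int -> Int) -> (Bool -> d))
step 2: unify c ~ f  [subst: {e:=((Int -> Int) -> (Bool -> d))} | 1 pending]
  bind c := f
step 3: unify (Bool -> Int) ~ f  [subst: {e:=((Int -> Int) -> (Bool -> d)), c:=f} | 0 pending]
  bind f := (Bool -> Int)

Answer: c:=(Bool -> Int) e:=((Int -> Int) -> (Bool -> d)) f:=(Bool -> Int)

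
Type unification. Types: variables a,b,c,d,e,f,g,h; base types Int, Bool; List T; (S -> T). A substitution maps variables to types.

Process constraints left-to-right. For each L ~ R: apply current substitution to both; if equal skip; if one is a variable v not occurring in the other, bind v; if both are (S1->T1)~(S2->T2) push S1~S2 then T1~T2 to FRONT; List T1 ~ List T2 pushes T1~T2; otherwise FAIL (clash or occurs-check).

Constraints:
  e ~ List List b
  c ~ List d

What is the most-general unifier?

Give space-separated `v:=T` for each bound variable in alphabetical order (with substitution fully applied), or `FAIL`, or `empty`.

step 1: unify e ~ List List b  [subst: {-} | 1 pending]
  bind e := List List b
step 2: unify c ~ List d  [subst: {e:=List List b} | 0 pending]
  bind c := List d

Answer: c:=List d e:=List List b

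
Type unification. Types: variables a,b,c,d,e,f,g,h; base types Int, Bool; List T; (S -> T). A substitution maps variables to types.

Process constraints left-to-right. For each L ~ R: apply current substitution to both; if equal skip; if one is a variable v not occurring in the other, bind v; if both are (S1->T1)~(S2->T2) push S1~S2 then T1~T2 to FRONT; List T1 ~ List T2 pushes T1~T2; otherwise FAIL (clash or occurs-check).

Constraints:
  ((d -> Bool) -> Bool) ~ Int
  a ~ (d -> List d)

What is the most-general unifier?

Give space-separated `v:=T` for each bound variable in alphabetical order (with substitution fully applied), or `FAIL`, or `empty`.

step 1: unify ((d -> Bool) -> Bool) ~ Int  [subst: {-} | 1 pending]
  clash: ((d -> Bool) -> Bool) vs Int

Answer: FAIL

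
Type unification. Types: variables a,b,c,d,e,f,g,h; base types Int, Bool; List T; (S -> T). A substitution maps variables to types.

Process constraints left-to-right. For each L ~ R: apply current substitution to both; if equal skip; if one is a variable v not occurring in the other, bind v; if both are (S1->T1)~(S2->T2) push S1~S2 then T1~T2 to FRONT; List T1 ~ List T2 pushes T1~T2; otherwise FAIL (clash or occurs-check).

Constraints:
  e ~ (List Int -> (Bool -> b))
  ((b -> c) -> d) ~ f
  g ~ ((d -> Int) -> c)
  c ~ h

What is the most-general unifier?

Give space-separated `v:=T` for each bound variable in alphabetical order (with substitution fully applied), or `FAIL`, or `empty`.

Answer: c:=h e:=(List Int -> (Bool -> b)) f:=((b -> h) -> d) g:=((d -> Int) -> h)

Derivation:
step 1: unify e ~ (List Int -> (Bool -> b))  [subst: {-} | 3 pending]
  bind e := (List Int -> (Bool -> b))
step 2: unify ((b -> c) -> d) ~ f  [subst: {e:=(List Int -> (Bool -> b))} | 2 pending]
  bind f := ((b -> c) -> d)
step 3: unify g ~ ((d -> Int) -> c)  [subst: {e:=(List Int -> (Bool -> b)), f:=((b -> c) -> d)} | 1 pending]
  bind g := ((d -> Int) -> c)
step 4: unify c ~ h  [subst: {e:=(List Int -> (Bool -> b)), f:=((b -> c) -> d), g:=((d -> Int) -> c)} | 0 pending]
  bind c := h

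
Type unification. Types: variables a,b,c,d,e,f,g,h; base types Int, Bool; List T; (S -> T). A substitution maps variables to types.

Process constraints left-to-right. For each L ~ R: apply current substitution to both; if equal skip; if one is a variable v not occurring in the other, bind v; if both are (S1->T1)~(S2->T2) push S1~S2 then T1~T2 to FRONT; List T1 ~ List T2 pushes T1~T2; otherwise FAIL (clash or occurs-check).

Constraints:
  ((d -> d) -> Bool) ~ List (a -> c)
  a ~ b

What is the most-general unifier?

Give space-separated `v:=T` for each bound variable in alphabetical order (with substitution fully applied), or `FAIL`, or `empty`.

Answer: FAIL

Derivation:
step 1: unify ((d -> d) -> Bool) ~ List (a -> c)  [subst: {-} | 1 pending]
  clash: ((d -> d) -> Bool) vs List (a -> c)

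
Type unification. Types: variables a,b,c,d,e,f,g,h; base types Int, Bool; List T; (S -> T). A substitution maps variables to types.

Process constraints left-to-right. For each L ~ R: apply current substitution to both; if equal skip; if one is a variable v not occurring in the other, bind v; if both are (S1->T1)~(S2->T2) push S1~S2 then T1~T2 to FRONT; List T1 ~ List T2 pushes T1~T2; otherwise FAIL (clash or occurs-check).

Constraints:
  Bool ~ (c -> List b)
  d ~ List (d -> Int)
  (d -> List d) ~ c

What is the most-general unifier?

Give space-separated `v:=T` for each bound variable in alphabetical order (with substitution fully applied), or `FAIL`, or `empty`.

Answer: FAIL

Derivation:
step 1: unify Bool ~ (c -> List b)  [subst: {-} | 2 pending]
  clash: Bool vs (c -> List b)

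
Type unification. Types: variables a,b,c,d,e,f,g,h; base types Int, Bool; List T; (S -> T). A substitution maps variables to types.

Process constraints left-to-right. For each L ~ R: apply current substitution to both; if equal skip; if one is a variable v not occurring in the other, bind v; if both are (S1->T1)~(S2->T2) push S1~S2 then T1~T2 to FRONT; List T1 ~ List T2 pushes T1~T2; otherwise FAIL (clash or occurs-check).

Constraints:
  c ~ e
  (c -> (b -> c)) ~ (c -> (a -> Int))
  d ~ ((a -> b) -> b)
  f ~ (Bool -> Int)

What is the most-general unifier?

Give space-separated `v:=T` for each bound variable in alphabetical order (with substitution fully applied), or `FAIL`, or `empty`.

Answer: b:=a c:=Int d:=((a -> a) -> a) e:=Int f:=(Bool -> Int)

Derivation:
step 1: unify c ~ e  [subst: {-} | 3 pending]
  bind c := e
step 2: unify (e -> (b -> e)) ~ (e -> (a -> Int))  [subst: {c:=e} | 2 pending]
  -> decompose arrow: push e~e, (b -> e)~(a -> Int)
step 3: unify e ~ e  [subst: {c:=e} | 3 pending]
  -> identical, skip
step 4: unify (b -> e) ~ (a -> Int)  [subst: {c:=e} | 2 pending]
  -> decompose arrow: push b~a, e~Int
step 5: unify b ~ a  [subst: {c:=e} | 3 pending]
  bind b := a
step 6: unify e ~ Int  [subst: {c:=e, b:=a} | 2 pending]
  bind e := Int
step 7: unify d ~ ((a -> a) -> a)  [subst: {c:=e, b:=a, e:=Int} | 1 pending]
  bind d := ((a -> a) -> a)
step 8: unify f ~ (Bool -> Int)  [subst: {c:=e, b:=a, e:=Int, d:=((a -> a) -> a)} | 0 pending]
  bind f := (Bool -> Int)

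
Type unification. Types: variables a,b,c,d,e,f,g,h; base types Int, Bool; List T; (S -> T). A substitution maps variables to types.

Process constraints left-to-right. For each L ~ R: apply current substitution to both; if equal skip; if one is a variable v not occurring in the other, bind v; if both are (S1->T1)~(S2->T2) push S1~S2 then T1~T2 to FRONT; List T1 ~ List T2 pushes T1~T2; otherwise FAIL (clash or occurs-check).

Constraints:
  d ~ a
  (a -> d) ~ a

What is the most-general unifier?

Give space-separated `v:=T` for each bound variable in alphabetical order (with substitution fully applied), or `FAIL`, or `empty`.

step 1: unify d ~ a  [subst: {-} | 1 pending]
  bind d := a
step 2: unify (a -> a) ~ a  [subst: {d:=a} | 0 pending]
  occurs-check fail

Answer: FAIL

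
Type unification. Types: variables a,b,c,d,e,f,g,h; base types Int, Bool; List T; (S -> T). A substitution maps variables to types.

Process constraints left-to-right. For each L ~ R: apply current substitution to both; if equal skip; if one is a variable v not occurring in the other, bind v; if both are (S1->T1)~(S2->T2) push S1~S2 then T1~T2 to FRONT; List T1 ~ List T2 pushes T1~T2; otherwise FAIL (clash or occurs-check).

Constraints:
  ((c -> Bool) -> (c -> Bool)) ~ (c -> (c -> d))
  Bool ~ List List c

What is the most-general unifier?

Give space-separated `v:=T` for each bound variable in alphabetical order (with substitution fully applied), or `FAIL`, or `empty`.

Answer: FAIL

Derivation:
step 1: unify ((c -> Bool) -> (c -> Bool)) ~ (c -> (c -> d))  [subst: {-} | 1 pending]
  -> decompose arrow: push (c -> Bool)~c, (c -> Bool)~(c -> d)
step 2: unify (c -> Bool) ~ c  [subst: {-} | 2 pending]
  occurs-check fail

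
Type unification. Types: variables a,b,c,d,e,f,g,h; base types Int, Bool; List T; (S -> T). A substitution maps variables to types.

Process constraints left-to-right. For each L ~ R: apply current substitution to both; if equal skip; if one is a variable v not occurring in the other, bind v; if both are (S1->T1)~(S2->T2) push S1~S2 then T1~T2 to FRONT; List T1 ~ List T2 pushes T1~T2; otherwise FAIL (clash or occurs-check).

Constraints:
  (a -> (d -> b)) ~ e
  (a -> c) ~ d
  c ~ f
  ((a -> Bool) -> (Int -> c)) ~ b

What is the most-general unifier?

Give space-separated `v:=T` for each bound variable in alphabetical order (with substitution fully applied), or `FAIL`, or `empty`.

step 1: unify (a -> (d -> b)) ~ e  [subst: {-} | 3 pending]
  bind e := (a -> (d -> b))
step 2: unify (a -> c) ~ d  [subst: {e:=(a -> (d -> b))} | 2 pending]
  bind d := (a -> c)
step 3: unify c ~ f  [subst: {e:=(a -> (d -> b)), d:=(a -> c)} | 1 pending]
  bind c := f
step 4: unify ((a -> Bool) -> (Int -> f)) ~ b  [subst: {e:=(a -> (d -> b)), d:=(a -> c), c:=f} | 0 pending]
  bind b := ((a -> Bool) -> (Int -> f))

Answer: b:=((a -> Bool) -> (Int -> f)) c:=f d:=(a -> f) e:=(a -> ((a -> f) -> ((a -> Bool) -> (Int -> f))))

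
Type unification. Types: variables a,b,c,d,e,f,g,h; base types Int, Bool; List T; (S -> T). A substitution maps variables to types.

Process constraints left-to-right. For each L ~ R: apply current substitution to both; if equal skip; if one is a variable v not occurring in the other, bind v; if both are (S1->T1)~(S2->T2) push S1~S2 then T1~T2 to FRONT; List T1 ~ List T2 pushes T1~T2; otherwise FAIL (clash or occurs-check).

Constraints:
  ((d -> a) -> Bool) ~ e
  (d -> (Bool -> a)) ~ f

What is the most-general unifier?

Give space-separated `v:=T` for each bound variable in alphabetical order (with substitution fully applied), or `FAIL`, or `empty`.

Answer: e:=((d -> a) -> Bool) f:=(d -> (Bool -> a))

Derivation:
step 1: unify ((d -> a) -> Bool) ~ e  [subst: {-} | 1 pending]
  bind e := ((d -> a) -> Bool)
step 2: unify (d -> (Bool -> a)) ~ f  [subst: {e:=((d -> a) -> Bool)} | 0 pending]
  bind f := (d -> (Bool -> a))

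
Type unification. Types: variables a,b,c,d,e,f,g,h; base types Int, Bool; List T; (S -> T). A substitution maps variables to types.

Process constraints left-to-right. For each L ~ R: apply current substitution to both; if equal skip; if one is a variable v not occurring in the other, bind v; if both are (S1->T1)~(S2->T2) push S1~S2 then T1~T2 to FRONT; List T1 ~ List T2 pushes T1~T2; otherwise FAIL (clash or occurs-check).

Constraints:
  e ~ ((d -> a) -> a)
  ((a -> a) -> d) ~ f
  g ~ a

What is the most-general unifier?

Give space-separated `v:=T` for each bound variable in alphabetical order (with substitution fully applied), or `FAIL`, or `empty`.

Answer: e:=((d -> a) -> a) f:=((a -> a) -> d) g:=a

Derivation:
step 1: unify e ~ ((d -> a) -> a)  [subst: {-} | 2 pending]
  bind e := ((d -> a) -> a)
step 2: unify ((a -> a) -> d) ~ f  [subst: {e:=((d -> a) -> a)} | 1 pending]
  bind f := ((a -> a) -> d)
step 3: unify g ~ a  [subst: {e:=((d -> a) -> a), f:=((a -> a) -> d)} | 0 pending]
  bind g := a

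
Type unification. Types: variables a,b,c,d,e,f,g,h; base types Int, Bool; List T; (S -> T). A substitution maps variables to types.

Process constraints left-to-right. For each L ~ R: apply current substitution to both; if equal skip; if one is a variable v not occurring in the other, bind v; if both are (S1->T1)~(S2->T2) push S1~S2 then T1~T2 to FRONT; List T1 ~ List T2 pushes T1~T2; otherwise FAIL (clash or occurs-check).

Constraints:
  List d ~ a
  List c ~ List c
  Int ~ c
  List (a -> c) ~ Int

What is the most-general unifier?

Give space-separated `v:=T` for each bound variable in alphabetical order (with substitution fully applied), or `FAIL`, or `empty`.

step 1: unify List d ~ a  [subst: {-} | 3 pending]
  bind a := List d
step 2: unify List c ~ List c  [subst: {a:=List d} | 2 pending]
  -> identical, skip
step 3: unify Int ~ c  [subst: {a:=List d} | 1 pending]
  bind c := Int
step 4: unify List (List d -> Int) ~ Int  [subst: {a:=List d, c:=Int} | 0 pending]
  clash: List (List d -> Int) vs Int

Answer: FAIL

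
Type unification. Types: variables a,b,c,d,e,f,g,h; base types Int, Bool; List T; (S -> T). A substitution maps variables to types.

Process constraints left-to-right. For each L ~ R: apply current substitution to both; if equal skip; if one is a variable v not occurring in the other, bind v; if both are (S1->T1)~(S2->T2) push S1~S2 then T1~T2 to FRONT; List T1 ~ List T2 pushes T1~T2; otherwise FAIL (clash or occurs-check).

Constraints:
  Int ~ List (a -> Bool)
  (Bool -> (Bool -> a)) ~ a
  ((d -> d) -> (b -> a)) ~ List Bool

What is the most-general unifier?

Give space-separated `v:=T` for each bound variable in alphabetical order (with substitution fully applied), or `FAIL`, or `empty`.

Answer: FAIL

Derivation:
step 1: unify Int ~ List (a -> Bool)  [subst: {-} | 2 pending]
  clash: Int vs List (a -> Bool)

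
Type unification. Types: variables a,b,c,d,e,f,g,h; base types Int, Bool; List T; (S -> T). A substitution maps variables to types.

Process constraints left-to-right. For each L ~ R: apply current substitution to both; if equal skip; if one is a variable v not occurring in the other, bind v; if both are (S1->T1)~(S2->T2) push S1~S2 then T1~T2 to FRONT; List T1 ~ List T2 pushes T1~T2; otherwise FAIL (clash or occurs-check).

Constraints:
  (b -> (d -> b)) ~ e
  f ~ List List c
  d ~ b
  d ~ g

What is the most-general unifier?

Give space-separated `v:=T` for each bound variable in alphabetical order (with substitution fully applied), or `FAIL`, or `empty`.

Answer: b:=g d:=g e:=(g -> (g -> g)) f:=List List c

Derivation:
step 1: unify (b -> (d -> b)) ~ e  [subst: {-} | 3 pending]
  bind e := (b -> (d -> b))
step 2: unify f ~ List List c  [subst: {e:=(b -> (d -> b))} | 2 pending]
  bind f := List List c
step 3: unify d ~ b  [subst: {e:=(b -> (d -> b)), f:=List List c} | 1 pending]
  bind d := b
step 4: unify b ~ g  [subst: {e:=(b -> (d -> b)), f:=List List c, d:=b} | 0 pending]
  bind b := g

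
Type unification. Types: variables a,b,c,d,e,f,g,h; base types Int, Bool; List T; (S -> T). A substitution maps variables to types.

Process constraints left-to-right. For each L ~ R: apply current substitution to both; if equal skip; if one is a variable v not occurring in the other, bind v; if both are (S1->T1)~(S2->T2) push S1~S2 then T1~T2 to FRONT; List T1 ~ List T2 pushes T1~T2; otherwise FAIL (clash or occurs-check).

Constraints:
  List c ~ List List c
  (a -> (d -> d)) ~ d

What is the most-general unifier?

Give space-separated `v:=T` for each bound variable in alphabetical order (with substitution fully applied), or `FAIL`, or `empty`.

Answer: FAIL

Derivation:
step 1: unify List c ~ List List c  [subst: {-} | 1 pending]
  -> decompose List: push c~List c
step 2: unify c ~ List c  [subst: {-} | 1 pending]
  occurs-check fail: c in List c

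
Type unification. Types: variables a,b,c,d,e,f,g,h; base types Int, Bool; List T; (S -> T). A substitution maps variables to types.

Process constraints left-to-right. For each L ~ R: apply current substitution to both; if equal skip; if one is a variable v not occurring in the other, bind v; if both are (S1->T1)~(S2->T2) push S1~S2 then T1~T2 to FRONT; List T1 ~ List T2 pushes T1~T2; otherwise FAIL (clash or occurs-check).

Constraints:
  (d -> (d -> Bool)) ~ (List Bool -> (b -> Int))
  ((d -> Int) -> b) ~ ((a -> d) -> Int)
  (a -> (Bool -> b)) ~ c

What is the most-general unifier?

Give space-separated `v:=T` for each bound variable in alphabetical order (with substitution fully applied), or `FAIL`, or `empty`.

Answer: FAIL

Derivation:
step 1: unify (d -> (d -> Bool)) ~ (List Bool -> (b -> Int))  [subst: {-} | 2 pending]
  -> decompose arrow: push d~List Bool, (d -> Bool)~(b -> Int)
step 2: unify d ~ List Bool  [subst: {-} | 3 pending]
  bind d := List Bool
step 3: unify (List Bool -> Bool) ~ (b -> Int)  [subst: {d:=List Bool} | 2 pending]
  -> decompose arrow: push List Bool~b, Bool~Int
step 4: unify List Bool ~ b  [subst: {d:=List Bool} | 3 pending]
  bind b := List Bool
step 5: unify Bool ~ Int  [subst: {d:=List Bool, b:=List Bool} | 2 pending]
  clash: Bool vs Int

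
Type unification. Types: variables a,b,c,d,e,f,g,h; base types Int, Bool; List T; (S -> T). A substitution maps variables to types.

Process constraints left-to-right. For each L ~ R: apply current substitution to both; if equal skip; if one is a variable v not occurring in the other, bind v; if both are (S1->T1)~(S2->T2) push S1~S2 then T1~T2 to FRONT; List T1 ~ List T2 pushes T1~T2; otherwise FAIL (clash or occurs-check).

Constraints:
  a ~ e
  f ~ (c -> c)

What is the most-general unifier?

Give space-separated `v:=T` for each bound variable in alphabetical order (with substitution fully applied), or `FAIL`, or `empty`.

step 1: unify a ~ e  [subst: {-} | 1 pending]
  bind a := e
step 2: unify f ~ (c -> c)  [subst: {a:=e} | 0 pending]
  bind f := (c -> c)

Answer: a:=e f:=(c -> c)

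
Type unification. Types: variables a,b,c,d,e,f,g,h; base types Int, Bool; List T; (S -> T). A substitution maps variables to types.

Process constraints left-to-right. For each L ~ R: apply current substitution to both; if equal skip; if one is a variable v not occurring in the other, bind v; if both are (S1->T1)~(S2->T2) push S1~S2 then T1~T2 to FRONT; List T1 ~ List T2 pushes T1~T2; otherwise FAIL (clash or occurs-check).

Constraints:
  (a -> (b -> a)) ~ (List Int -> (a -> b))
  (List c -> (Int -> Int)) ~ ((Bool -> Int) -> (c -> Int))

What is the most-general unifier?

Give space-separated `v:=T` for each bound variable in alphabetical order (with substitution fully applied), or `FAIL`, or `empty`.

Answer: FAIL

Derivation:
step 1: unify (a -> (b -> a)) ~ (List Int -> (a -> b))  [subst: {-} | 1 pending]
  -> decompose arrow: push a~List Int, (b -> a)~(a -> b)
step 2: unify a ~ List Int  [subst: {-} | 2 pending]
  bind a := List Int
step 3: unify (b -> List Int) ~ (List Int -> b)  [subst: {a:=List Int} | 1 pending]
  -> decompose arrow: push b~List Int, List Int~b
step 4: unify b ~ List Int  [subst: {a:=List Int} | 2 pending]
  bind b := List Int
step 5: unify List Int ~ List Int  [subst: {a:=List Int, b:=List Int} | 1 pending]
  -> identical, skip
step 6: unify (List c -> (Int -> Int)) ~ ((Bool -> Int) -> (c -> Int))  [subst: {a:=List Int, b:=List Int} | 0 pending]
  -> decompose arrow: push List c~(Bool -> Int), (Int -> Int)~(c -> Int)
step 7: unify List c ~ (Bool -> Int)  [subst: {a:=List Int, b:=List Int} | 1 pending]
  clash: List c vs (Bool -> Int)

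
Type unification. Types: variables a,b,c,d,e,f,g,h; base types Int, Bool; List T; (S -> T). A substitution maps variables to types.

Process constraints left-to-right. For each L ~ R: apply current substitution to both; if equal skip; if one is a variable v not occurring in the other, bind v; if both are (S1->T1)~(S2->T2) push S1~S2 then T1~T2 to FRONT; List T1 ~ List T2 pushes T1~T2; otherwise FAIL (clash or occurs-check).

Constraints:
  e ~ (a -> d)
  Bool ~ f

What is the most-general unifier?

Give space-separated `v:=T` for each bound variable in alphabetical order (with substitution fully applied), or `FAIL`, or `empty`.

step 1: unify e ~ (a -> d)  [subst: {-} | 1 pending]
  bind e := (a -> d)
step 2: unify Bool ~ f  [subst: {e:=(a -> d)} | 0 pending]
  bind f := Bool

Answer: e:=(a -> d) f:=Bool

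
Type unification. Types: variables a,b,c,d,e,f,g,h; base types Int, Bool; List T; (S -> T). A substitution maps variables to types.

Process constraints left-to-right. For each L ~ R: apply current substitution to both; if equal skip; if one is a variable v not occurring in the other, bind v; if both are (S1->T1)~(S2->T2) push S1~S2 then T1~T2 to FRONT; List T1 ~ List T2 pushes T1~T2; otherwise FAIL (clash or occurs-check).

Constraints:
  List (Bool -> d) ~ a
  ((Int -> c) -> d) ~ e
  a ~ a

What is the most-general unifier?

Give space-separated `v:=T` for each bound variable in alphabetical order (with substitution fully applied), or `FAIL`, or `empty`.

step 1: unify List (Bool -> d) ~ a  [subst: {-} | 2 pending]
  bind a := List (Bool -> d)
step 2: unify ((Int -> c) -> d) ~ e  [subst: {a:=List (Bool -> d)} | 1 pending]
  bind e := ((Int -> c) -> d)
step 3: unify List (Bool -> d) ~ List (Bool -> d)  [subst: {a:=List (Bool -> d), e:=((Int -> c) -> d)} | 0 pending]
  -> identical, skip

Answer: a:=List (Bool -> d) e:=((Int -> c) -> d)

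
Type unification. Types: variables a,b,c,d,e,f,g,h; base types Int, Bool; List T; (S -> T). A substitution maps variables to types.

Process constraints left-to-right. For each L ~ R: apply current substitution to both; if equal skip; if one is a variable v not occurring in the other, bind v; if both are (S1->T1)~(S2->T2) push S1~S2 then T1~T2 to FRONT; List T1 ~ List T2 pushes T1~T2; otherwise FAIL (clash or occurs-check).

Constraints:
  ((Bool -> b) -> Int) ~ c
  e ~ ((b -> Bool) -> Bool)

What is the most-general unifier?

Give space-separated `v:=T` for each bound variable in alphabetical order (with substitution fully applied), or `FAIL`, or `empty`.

Answer: c:=((Bool -> b) -> Int) e:=((b -> Bool) -> Bool)

Derivation:
step 1: unify ((Bool -> b) -> Int) ~ c  [subst: {-} | 1 pending]
  bind c := ((Bool -> b) -> Int)
step 2: unify e ~ ((b -> Bool) -> Bool)  [subst: {c:=((Bool -> b) -> Int)} | 0 pending]
  bind e := ((b -> Bool) -> Bool)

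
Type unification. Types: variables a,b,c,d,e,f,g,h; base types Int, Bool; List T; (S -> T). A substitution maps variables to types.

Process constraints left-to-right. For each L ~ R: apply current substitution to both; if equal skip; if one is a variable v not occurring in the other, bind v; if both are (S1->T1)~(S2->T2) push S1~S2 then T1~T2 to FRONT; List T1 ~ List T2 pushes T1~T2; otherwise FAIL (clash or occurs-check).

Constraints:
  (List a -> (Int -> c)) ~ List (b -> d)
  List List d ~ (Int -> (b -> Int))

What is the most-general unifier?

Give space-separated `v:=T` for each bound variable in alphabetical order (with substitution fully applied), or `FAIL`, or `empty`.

step 1: unify (List a -> (Int -> c)) ~ List (b -> d)  [subst: {-} | 1 pending]
  clash: (List a -> (Int -> c)) vs List (b -> d)

Answer: FAIL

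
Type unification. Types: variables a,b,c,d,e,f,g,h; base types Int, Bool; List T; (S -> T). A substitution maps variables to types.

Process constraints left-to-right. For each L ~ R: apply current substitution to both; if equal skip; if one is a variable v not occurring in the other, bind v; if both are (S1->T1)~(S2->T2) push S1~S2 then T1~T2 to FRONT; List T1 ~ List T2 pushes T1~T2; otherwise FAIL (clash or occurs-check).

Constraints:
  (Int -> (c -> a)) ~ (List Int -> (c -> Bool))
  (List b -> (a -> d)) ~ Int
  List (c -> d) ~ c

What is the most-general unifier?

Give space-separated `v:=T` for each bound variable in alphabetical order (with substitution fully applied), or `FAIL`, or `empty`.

step 1: unify (Int -> (c -> a)) ~ (List Int -> (c -> Bool))  [subst: {-} | 2 pending]
  -> decompose arrow: push Int~List Int, (c -> a)~(c -> Bool)
step 2: unify Int ~ List Int  [subst: {-} | 3 pending]
  clash: Int vs List Int

Answer: FAIL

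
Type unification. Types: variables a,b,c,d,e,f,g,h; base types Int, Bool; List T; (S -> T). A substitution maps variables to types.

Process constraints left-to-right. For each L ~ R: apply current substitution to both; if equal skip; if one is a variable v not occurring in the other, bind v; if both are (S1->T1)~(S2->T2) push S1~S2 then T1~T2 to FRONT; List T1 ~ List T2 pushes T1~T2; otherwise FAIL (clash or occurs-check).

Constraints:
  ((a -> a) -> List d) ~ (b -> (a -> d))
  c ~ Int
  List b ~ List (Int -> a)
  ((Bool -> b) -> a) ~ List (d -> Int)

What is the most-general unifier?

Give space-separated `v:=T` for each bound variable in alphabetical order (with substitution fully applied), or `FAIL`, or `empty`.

step 1: unify ((a -> a) -> List d) ~ (b -> (a -> d))  [subst: {-} | 3 pending]
  -> decompose arrow: push (a -> a)~b, List d~(a -> d)
step 2: unify (a -> a) ~ b  [subst: {-} | 4 pending]
  bind b := (a -> a)
step 3: unify List d ~ (a -> d)  [subst: {b:=(a -> a)} | 3 pending]
  clash: List d vs (a -> d)

Answer: FAIL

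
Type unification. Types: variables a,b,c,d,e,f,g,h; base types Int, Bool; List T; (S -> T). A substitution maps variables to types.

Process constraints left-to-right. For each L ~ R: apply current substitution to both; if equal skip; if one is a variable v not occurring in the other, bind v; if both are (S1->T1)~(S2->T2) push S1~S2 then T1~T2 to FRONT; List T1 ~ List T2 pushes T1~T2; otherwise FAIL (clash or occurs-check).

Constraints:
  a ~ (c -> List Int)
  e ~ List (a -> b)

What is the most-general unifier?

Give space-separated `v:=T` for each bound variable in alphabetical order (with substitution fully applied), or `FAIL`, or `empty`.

step 1: unify a ~ (c -> List Int)  [subst: {-} | 1 pending]
  bind a := (c -> List Int)
step 2: unify e ~ List ((c -> List Int) -> b)  [subst: {a:=(c -> List Int)} | 0 pending]
  bind e := List ((c -> List Int) -> b)

Answer: a:=(c -> List Int) e:=List ((c -> List Int) -> b)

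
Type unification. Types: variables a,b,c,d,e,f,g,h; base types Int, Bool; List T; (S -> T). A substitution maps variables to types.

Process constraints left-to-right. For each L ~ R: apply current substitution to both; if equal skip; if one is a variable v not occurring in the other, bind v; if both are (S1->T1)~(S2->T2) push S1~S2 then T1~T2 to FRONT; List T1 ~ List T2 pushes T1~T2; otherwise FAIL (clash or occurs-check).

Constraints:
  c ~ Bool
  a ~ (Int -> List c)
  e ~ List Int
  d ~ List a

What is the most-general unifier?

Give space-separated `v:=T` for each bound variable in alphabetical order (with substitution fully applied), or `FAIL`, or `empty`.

step 1: unify c ~ Bool  [subst: {-} | 3 pending]
  bind c := Bool
step 2: unify a ~ (Int -> List Bool)  [subst: {c:=Bool} | 2 pending]
  bind a := (Int -> List Bool)
step 3: unify e ~ List Int  [subst: {c:=Bool, a:=(Int -> List Bool)} | 1 pending]
  bind e := List Int
step 4: unify d ~ List (Int -> List Bool)  [subst: {c:=Bool, a:=(Int -> List Bool), e:=List Int} | 0 pending]
  bind d := List (Int -> List Bool)

Answer: a:=(Int -> List Bool) c:=Bool d:=List (Int -> List Bool) e:=List Int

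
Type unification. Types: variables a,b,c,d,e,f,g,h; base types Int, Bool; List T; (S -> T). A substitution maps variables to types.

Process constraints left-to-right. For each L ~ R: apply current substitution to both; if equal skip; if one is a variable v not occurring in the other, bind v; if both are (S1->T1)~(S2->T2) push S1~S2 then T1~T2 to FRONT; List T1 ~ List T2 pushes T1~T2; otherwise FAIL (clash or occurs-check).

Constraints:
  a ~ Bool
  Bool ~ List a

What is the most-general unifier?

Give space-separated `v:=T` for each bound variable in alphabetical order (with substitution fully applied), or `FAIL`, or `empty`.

step 1: unify a ~ Bool  [subst: {-} | 1 pending]
  bind a := Bool
step 2: unify Bool ~ List Bool  [subst: {a:=Bool} | 0 pending]
  clash: Bool vs List Bool

Answer: FAIL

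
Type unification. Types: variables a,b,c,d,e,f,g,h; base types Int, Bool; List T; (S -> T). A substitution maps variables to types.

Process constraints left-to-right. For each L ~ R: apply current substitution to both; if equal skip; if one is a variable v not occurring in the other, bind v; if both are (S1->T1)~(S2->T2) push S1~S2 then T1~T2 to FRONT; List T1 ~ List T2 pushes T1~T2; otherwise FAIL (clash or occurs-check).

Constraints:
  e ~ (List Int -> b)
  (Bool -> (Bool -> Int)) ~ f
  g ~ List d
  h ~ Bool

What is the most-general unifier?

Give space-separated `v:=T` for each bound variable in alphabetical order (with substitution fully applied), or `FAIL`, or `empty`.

Answer: e:=(List Int -> b) f:=(Bool -> (Bool -> Int)) g:=List d h:=Bool

Derivation:
step 1: unify e ~ (List Int -> b)  [subst: {-} | 3 pending]
  bind e := (List Int -> b)
step 2: unify (Bool -> (Bool -> Int)) ~ f  [subst: {e:=(List Int -> b)} | 2 pending]
  bind f := (Bool -> (Bool -> Int))
step 3: unify g ~ List d  [subst: {e:=(List Int -> b), f:=(Bool -> (Bool -> Int))} | 1 pending]
  bind g := List d
step 4: unify h ~ Bool  [subst: {e:=(List Int -> b), f:=(Bool -> (Bool -> Int)), g:=List d} | 0 pending]
  bind h := Bool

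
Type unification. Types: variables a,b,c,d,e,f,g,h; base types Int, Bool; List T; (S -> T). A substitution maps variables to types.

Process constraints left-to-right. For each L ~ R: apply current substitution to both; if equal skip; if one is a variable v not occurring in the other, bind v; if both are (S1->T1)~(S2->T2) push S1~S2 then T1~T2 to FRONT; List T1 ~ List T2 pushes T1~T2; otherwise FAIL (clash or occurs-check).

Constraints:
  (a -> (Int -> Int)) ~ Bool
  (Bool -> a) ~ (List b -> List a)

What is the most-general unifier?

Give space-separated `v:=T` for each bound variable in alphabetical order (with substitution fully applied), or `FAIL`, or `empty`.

step 1: unify (a -> (Int -> Int)) ~ Bool  [subst: {-} | 1 pending]
  clash: (a -> (Int -> Int)) vs Bool

Answer: FAIL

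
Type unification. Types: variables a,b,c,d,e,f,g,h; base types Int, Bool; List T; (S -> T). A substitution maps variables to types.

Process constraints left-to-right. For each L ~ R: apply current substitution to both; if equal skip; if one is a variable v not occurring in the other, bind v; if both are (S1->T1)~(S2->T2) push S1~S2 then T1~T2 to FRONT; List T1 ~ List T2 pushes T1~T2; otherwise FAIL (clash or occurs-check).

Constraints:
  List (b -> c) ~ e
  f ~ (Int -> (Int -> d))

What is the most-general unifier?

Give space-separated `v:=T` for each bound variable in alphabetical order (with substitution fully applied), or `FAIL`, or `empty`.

step 1: unify List (b -> c) ~ e  [subst: {-} | 1 pending]
  bind e := List (b -> c)
step 2: unify f ~ (Int -> (Int -> d))  [subst: {e:=List (b -> c)} | 0 pending]
  bind f := (Int -> (Int -> d))

Answer: e:=List (b -> c) f:=(Int -> (Int -> d))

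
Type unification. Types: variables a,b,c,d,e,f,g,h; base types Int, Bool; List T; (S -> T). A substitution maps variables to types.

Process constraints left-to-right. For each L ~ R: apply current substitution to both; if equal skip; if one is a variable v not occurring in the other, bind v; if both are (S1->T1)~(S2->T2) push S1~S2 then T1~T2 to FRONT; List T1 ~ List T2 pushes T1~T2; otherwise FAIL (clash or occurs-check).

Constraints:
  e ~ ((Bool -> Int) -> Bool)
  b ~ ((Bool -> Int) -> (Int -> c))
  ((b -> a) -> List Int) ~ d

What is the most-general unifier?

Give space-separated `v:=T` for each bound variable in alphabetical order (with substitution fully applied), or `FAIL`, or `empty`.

step 1: unify e ~ ((Bool -> Int) -> Bool)  [subst: {-} | 2 pending]
  bind e := ((Bool -> Int) -> Bool)
step 2: unify b ~ ((Bool -> Int) -> (Int -> c))  [subst: {e:=((Bool -> Int) -> Bool)} | 1 pending]
  bind b := ((Bool -> Int) -> (Int -> c))
step 3: unify ((((Bool -> Int) -> (Int -> c)) -> a) -> List Int) ~ d  [subst: {e:=((Bool -> Int) -> Bool), b:=((Bool -> Int) -> (Int -> c))} | 0 pending]
  bind d := ((((Bool -> Int) -> (Int -> c)) -> a) -> List Int)

Answer: b:=((Bool -> Int) -> (Int -> c)) d:=((((Bool -> Int) -> (Int -> c)) -> a) -> List Int) e:=((Bool -> Int) -> Bool)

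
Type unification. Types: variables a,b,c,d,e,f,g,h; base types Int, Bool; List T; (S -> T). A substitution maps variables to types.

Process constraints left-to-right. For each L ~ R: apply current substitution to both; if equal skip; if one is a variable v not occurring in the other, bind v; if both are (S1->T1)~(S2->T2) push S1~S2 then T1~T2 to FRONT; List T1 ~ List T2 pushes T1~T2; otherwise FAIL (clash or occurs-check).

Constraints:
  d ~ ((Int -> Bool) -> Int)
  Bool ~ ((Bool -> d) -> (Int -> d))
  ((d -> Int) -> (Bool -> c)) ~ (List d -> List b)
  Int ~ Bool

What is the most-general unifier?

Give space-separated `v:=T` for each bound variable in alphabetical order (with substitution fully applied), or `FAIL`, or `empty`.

step 1: unify d ~ ((Int -> Bool) -> Int)  [subst: {-} | 3 pending]
  bind d := ((Int -> Bool) -> Int)
step 2: unify Bool ~ ((Bool -> ((Int -> Bool) -> Int)) -> (Int -> ((Int -> Bool) -> Int)))  [subst: {d:=((Int -> Bool) -> Int)} | 2 pending]
  clash: Bool vs ((Bool -> ((Int -> Bool) -> Int)) -> (Int -> ((Int -> Bool) -> Int)))

Answer: FAIL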